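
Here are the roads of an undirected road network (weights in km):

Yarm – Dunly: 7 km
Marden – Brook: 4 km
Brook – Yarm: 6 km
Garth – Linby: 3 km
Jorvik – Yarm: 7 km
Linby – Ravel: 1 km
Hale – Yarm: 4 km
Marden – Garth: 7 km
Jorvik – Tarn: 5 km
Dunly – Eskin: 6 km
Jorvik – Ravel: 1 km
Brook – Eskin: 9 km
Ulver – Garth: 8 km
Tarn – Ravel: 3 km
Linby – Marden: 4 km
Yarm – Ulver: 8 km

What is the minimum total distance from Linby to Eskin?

17 km

Running Dijkstra from Linby:
Linby: 0
Ravel: 1  (via Linby)
Jorvik: 2  (via Ravel)
Garth: 3  (via Linby)
Tarn: 4  (via Ravel)
Marden: 4  (via Linby)
Brook: 8  (via Marden)
Yarm: 9  (via Jorvik)
Ulver: 11  (via Garth)
Hale: 13  (via Yarm)
Dunly: 16  (via Yarm)
Eskin: 17  (via Brook)
Shortest route: Linby → Marden → Brook → Eskin = 17 km.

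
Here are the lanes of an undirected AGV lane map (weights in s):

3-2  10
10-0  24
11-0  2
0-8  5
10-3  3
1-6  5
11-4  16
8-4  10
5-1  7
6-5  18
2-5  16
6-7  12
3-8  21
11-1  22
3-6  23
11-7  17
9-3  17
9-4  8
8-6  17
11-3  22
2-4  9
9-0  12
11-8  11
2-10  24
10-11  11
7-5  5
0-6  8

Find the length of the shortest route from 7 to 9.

Candidate routes:
7–6–0–9: 12+8+12 = 32
7–11–0–9: 17+2+12 = 31
7–5–1–6–0–9: 5+7+5+8+12 = 37
The minimum is 31 s via 7–11–0–9.

31 s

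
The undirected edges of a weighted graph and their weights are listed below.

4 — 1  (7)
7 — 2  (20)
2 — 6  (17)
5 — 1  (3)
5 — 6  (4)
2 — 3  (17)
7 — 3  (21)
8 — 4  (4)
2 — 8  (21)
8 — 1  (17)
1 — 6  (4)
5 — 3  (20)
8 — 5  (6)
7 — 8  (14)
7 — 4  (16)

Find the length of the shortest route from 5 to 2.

Shortest distances from 5:
5: 0
1: 3  (via 5)
6: 4  (via 5)
8: 6  (via 5)
4: 10  (via 1)
3: 20  (via 5)
7: 20  (via 8)
2: 21  (via 6)
Shortest route: 5 → 6 → 2 = 21.

21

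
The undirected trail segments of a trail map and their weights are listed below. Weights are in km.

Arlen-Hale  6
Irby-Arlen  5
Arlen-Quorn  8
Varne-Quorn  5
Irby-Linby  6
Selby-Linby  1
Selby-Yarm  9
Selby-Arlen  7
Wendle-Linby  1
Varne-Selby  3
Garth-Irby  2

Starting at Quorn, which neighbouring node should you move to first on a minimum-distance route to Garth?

Candidate routes:
Quorn → Varne → Selby → Linby → Irby → Garth: 5+3+1+6+2 = 17
Quorn → Arlen → Irby → Garth: 8+5+2 = 15
Quorn → Varne → Selby → Arlen → Irby → Garth: 5+3+7+5+2 = 22
The minimum is 15 km via Quorn → Arlen → Irby → Garth.
So from Quorn the first move is to Arlen.

Arlen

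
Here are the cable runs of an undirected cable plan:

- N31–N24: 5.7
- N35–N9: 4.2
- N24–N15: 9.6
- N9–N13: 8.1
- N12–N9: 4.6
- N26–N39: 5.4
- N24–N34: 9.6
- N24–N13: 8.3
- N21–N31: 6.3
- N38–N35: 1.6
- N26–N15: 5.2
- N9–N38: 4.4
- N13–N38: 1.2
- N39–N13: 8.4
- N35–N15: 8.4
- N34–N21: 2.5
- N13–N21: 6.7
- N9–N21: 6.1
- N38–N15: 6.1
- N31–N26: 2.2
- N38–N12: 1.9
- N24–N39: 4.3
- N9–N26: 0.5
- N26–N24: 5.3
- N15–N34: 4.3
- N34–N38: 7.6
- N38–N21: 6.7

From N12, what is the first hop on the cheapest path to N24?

N9

Candidate routes:
N12–N38–N13–N24: 1.9+1.2+8.3 = 11.4
N12–N9–N26–N24: 4.6+0.5+5.3 = 10.4
Cheapest is N12–N9–N26–N24 at 10.4.
So from N12 the first move is to N9.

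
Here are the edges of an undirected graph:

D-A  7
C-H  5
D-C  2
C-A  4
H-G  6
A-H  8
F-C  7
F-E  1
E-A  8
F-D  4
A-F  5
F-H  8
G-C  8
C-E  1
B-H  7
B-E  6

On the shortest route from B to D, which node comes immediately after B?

Candidate routes:
B - E - F - D: 6+1+4 = 11
B - H - C - D: 7+5+2 = 14
B - E - C - D: 6+1+2 = 9
Cheapest is B - E - C - D at 9.
So from B the first move is to E.

E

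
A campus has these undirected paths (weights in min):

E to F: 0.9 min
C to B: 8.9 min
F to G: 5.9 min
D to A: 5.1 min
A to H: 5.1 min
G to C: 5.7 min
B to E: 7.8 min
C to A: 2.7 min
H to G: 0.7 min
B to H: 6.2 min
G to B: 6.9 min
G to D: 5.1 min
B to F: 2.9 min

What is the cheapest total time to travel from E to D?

Candidate routes:
E–F–B–G–D: 0.9+2.9+6.9+5.1 = 15.8
E–F–G–D: 0.9+5.9+5.1 = 11.9
E–F–B–H–G–D: 0.9+2.9+6.2+0.7+5.1 = 15.8
The minimum is 11.9 min via E–F–G–D.

11.9 min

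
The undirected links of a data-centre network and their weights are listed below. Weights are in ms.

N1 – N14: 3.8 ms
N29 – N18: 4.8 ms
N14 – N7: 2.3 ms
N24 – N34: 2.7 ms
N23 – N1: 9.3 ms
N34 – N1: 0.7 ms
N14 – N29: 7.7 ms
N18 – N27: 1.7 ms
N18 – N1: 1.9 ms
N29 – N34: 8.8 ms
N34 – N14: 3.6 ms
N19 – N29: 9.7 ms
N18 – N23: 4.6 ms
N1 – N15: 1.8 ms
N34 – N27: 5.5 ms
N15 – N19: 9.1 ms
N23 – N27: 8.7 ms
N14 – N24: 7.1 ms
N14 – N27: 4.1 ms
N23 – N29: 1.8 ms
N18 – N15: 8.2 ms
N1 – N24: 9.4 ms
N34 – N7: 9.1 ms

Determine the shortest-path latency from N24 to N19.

Enumerating some paths:
N24–N34–N1–N18–N29–N19: 2.7+0.7+1.9+4.8+9.7 = 19.8
N24–N34–N1–N15–N19: 2.7+0.7+1.8+9.1 = 14.3
The minimum is 14.3 ms via N24–N34–N1–N15–N19.

14.3 ms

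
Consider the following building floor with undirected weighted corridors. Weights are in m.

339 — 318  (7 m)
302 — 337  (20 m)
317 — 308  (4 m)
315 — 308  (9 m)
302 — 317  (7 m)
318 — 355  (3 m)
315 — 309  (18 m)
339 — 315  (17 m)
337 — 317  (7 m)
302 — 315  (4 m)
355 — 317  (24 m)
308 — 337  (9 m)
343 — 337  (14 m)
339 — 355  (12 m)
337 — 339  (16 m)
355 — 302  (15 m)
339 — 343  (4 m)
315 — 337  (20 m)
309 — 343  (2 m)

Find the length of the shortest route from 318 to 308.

29 m

Compare a few routes:
318–355–302–315–308: 3+15+4+9 = 31
318–355–317–308: 3+24+4 = 31
318–355–302–317–308: 3+15+7+4 = 29
The minimum is 29 m via 318–355–302–317–308.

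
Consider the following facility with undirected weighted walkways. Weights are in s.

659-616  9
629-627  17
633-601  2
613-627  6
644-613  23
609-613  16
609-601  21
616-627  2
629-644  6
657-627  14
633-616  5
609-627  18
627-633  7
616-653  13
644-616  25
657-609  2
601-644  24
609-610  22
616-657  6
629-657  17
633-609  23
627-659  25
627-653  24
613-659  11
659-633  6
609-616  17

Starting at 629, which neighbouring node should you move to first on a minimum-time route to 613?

Candidate routes:
629–644–613: 6+23 = 29
629–627–613: 17+6 = 23
Cheapest is 629–627–613 at 23 s.
So from 629 the first move is to 627.

627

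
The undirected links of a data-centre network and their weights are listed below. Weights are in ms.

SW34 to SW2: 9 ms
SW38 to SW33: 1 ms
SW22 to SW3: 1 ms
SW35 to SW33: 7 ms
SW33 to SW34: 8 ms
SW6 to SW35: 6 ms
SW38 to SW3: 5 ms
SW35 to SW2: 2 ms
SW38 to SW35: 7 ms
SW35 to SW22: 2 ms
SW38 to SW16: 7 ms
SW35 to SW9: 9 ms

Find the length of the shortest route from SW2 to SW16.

Shortest distances from SW2:
SW2: 0
SW35: 2  (via SW2)
SW22: 4  (via SW35)
SW3: 5  (via SW22)
SW6: 8  (via SW35)
SW34: 9  (via SW2)
SW33: 9  (via SW35)
SW38: 9  (via SW35)
SW9: 11  (via SW35)
SW16: 16  (via SW38)
Shortest route: SW2–SW35–SW38–SW16 = 16 ms.

16 ms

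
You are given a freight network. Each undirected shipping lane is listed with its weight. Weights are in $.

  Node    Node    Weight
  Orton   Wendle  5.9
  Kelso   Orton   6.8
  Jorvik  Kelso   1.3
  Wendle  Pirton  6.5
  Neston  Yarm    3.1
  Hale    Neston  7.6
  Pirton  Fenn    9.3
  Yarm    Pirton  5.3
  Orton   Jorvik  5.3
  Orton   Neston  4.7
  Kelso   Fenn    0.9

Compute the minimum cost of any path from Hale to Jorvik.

$17.6

Settle nodes by increasing distance from Hale:
Hale: 0
Neston: 7.6  (via Hale)
Yarm: 10.7  (via Neston)
Orton: 12.3  (via Neston)
Pirton: 16  (via Yarm)
Jorvik: 17.6  (via Orton)
Shortest route: Hale → Neston → Orton → Jorvik = $17.6.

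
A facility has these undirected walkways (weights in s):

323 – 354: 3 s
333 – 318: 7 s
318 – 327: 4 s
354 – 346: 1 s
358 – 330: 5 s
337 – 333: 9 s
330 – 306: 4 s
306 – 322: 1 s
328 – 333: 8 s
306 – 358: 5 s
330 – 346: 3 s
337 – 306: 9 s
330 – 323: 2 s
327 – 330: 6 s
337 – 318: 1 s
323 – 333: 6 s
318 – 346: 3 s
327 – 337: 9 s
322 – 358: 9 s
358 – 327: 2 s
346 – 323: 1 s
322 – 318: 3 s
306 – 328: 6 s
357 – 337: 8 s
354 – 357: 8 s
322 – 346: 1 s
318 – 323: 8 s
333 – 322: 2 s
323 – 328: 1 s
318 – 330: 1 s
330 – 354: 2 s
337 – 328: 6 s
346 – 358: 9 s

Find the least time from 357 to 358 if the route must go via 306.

16 s

Best 357 to 306: 357–354–346–322–306 costing 11
Shortest 306→358: 306–358 = 5
Total via 306: 11 + 5 = 16 s.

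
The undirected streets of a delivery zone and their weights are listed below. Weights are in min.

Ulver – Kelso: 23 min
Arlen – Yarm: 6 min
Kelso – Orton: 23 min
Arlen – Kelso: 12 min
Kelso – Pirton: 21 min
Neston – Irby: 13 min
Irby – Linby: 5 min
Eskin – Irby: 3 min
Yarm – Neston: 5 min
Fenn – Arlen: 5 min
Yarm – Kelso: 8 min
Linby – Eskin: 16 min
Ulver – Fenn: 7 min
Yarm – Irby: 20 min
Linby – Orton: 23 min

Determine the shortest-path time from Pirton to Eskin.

50 min

Settle nodes by increasing distance from Pirton:
Pirton: 0
Kelso: 21  (via Pirton)
Yarm: 29  (via Kelso)
Arlen: 33  (via Kelso)
Neston: 34  (via Yarm)
Fenn: 38  (via Arlen)
Orton: 44  (via Kelso)
Ulver: 44  (via Kelso)
Irby: 47  (via Neston)
Eskin: 50  (via Irby)
Shortest route: Pirton–Kelso–Yarm–Neston–Irby–Eskin = 50 min.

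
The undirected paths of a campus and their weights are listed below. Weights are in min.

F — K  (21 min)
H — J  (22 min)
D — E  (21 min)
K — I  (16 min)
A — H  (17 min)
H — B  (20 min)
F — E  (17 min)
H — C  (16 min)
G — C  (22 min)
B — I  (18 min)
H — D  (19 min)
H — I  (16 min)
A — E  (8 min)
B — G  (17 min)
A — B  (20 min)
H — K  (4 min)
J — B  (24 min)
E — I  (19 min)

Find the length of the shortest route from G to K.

Candidate routes:
G - B - H - K: 17+20+4 = 41
G - B - I - H - K: 17+18+16+4 = 55
G - C - H - K: 22+16+4 = 42
G - B - I - K: 17+18+16 = 51
Cheapest is G - B - H - K at 41 min.

41 min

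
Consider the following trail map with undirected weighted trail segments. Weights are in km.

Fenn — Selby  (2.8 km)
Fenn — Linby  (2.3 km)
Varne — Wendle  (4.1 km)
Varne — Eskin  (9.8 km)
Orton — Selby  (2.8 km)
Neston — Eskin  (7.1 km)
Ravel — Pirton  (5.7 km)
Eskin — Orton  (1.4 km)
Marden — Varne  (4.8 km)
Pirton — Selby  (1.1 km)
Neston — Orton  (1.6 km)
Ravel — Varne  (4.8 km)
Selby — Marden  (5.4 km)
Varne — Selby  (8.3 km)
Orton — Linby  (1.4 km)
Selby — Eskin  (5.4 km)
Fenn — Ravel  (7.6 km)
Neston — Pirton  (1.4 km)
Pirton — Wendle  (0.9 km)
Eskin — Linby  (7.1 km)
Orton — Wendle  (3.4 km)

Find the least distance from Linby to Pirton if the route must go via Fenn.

6.2 km

Best Linby to Fenn: Linby → Fenn costing 2.3
Shortest Fenn→Pirton: Fenn → Selby → Pirton = 3.9
Total via Fenn: 2.3 + 3.9 = 6.2 km.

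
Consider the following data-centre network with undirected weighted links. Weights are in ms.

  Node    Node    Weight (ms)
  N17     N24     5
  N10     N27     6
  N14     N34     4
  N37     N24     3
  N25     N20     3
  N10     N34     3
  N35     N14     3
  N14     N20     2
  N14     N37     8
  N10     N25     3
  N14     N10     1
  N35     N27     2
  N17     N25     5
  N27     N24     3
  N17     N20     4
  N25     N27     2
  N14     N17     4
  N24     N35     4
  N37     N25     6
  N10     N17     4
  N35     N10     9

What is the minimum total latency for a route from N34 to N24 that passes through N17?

12 ms

Best N34 to N17: N34–N10–N17 costing 7
Best N17 to N24: N17–N24 costing 5
Total via N17: 7 + 5 = 12 ms.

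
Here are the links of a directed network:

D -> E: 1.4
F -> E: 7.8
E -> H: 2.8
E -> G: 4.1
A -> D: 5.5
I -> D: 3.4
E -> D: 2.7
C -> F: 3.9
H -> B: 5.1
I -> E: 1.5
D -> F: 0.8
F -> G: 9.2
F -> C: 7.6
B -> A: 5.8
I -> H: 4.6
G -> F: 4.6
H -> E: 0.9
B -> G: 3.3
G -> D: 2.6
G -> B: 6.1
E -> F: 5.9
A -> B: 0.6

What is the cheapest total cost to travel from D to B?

Running Dijkstra from D:
D: 0
F: 0.8  (via D)
E: 1.4  (via D)
H: 4.2  (via E)
G: 5.5  (via E)
C: 8.4  (via F)
B: 9.3  (via H)
Shortest route: D → E → H → B = 9.3.

9.3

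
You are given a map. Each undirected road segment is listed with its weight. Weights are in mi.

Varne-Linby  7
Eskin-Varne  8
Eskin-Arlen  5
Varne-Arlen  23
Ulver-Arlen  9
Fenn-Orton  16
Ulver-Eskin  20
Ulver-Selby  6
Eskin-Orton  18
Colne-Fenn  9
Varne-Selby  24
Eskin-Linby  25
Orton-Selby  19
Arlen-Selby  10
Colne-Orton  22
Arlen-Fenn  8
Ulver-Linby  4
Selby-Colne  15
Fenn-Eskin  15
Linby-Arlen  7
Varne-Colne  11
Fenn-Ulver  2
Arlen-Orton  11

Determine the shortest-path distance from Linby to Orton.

18 mi

Compare a few routes:
Linby → Ulver → Arlen → Orton: 4+9+11 = 24
Linby → Arlen → Orton: 7+11 = 18
Linby → Ulver → Fenn → Orton: 4+2+16 = 22
The minimum is 18 mi via Linby → Arlen → Orton.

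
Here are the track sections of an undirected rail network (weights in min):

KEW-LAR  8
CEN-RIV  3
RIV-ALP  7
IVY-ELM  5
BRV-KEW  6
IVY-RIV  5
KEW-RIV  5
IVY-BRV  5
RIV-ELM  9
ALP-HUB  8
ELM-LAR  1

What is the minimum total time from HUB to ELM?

Settle nodes by increasing distance from HUB:
HUB: 0
ALP: 8  (via HUB)
RIV: 15  (via ALP)
CEN: 18  (via RIV)
IVY: 20  (via RIV)
KEW: 20  (via RIV)
ELM: 24  (via RIV)
Shortest route: HUB–ALP–RIV–ELM = 24 min.

24 min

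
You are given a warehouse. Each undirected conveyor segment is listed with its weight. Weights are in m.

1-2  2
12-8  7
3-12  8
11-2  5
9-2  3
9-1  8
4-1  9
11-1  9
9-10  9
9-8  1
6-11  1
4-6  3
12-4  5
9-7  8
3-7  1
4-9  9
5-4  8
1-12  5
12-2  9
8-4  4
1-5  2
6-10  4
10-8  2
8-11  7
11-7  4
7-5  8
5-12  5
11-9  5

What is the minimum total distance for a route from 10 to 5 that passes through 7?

Best 10 to 7: 10 → 6 → 11 → 7 costing 9
Shortest 7→5: 7 → 5 = 8
Total via 7: 9 + 8 = 17 m.

17 m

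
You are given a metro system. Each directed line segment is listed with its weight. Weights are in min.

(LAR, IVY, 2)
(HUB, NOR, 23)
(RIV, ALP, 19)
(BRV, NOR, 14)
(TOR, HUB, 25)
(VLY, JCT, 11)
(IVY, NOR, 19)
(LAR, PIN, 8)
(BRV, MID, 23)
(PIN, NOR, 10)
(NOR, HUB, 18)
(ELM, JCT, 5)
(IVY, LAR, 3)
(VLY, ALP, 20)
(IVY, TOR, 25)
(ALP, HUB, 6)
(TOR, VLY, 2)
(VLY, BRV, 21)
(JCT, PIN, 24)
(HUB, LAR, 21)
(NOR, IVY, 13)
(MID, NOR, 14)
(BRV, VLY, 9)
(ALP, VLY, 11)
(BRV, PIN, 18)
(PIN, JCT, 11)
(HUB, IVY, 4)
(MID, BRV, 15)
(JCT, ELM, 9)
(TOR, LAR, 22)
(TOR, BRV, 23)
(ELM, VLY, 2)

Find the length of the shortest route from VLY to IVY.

30 min

Compare a few routes:
VLY - ALP - HUB - IVY: 20+6+4 = 30
VLY - BRV - NOR - IVY: 21+14+13 = 48
VLY - ALP - HUB - LAR - IVY: 20+6+21+2 = 49
The minimum is 30 min via VLY - ALP - HUB - IVY.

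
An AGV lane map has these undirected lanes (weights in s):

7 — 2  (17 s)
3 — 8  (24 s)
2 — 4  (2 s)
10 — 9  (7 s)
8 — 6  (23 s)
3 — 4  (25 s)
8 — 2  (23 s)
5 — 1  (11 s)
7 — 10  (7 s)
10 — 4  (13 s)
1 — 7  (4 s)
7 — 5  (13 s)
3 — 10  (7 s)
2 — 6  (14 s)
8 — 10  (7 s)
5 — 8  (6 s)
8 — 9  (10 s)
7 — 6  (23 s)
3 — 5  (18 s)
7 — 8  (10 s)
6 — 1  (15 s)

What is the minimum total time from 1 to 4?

Running Dijkstra from 1:
1: 0
7: 4  (via 1)
5: 11  (via 1)
10: 11  (via 7)
8: 14  (via 7)
6: 15  (via 1)
3: 18  (via 10)
9: 18  (via 10)
2: 21  (via 7)
4: 23  (via 2)
Shortest route: 1–7–2–4 = 23 s.

23 s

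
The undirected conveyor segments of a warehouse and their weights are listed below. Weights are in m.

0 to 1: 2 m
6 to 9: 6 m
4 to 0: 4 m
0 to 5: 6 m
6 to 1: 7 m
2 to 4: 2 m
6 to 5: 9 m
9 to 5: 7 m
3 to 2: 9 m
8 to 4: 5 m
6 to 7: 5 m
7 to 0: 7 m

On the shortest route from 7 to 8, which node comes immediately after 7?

0

Candidate routes:
7–6–1–0–4–8: 5+7+2+4+5 = 23
7–0–4–8: 7+4+5 = 16
7–6–5–0–4–8: 5+9+6+4+5 = 29
The minimum is 16 m via 7–0–4–8.
So from 7 the first move is to 0.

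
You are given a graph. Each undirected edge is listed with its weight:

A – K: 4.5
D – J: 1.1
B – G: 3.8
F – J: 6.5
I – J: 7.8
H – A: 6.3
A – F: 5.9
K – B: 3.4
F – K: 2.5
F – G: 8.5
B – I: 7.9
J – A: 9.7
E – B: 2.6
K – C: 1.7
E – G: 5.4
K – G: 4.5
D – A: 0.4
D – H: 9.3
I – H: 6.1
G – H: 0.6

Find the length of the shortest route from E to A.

10.5

Enumerating some paths:
E → G → H → A: 5.4+0.6+6.3 = 12.3
E → B → K → A: 2.6+3.4+4.5 = 10.5
The minimum is 10.5 via E → B → K → A.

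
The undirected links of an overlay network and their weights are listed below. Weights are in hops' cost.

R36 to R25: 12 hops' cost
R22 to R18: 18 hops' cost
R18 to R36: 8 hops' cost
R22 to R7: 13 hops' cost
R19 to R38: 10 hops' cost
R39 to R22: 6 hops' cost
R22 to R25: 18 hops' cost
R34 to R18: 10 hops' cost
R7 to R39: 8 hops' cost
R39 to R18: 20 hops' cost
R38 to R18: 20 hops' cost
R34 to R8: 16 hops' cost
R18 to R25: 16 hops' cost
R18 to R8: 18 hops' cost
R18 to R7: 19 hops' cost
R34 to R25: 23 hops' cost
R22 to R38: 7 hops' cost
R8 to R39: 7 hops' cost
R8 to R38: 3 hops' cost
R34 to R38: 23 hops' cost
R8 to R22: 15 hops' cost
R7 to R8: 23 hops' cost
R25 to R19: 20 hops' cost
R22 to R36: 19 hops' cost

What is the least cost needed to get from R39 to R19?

20 hops' cost

Enumerating some paths:
R39 → R8 → R38 → R19: 7+3+10 = 20
R39 → R22 → R38 → R19: 6+7+10 = 23
Cheapest is R39 → R8 → R38 → R19 at 20 hops' cost.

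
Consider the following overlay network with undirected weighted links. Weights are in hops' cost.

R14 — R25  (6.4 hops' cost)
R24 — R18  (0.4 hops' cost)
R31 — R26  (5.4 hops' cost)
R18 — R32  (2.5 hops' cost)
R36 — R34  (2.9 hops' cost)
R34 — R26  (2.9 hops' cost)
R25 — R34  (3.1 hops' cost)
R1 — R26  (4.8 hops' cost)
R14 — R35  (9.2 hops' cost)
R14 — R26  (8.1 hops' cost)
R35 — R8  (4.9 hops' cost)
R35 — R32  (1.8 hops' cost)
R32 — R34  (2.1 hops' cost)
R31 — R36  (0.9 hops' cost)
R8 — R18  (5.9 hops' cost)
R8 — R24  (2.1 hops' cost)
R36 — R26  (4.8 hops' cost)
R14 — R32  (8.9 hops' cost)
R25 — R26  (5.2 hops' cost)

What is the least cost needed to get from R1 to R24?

12.7 hops' cost

Shortest distances from R1:
R1: 0
R26: 4.8  (via R1)
R34: 7.7  (via R26)
R36: 9.6  (via R26)
R32: 9.8  (via R34)
R25: 10  (via R26)
R31: 10.2  (via R26)
R35: 11.6  (via R32)
R18: 12.3  (via R32)
R24: 12.7  (via R18)
Shortest route: R1 → R26 → R34 → R32 → R18 → R24 = 12.7 hops' cost.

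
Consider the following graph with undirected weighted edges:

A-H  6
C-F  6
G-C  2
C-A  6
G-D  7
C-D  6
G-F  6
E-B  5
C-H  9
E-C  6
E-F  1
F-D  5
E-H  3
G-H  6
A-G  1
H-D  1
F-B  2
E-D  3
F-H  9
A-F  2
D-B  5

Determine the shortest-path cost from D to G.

7

Shortest distances from D:
D: 0
H: 1  (via D)
E: 3  (via D)
F: 4  (via E)
B: 5  (via D)
A: 6  (via F)
C: 6  (via D)
G: 7  (via D)
Shortest route: D → G = 7.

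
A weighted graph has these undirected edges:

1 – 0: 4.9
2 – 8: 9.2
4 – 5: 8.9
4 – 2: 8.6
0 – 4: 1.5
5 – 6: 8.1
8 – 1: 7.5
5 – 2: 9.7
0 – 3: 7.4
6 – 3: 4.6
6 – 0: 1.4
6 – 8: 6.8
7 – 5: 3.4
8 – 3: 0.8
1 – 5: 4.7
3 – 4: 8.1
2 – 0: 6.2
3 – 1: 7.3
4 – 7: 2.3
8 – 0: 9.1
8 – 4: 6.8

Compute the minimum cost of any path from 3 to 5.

12

Candidate routes:
3 - 1 - 5: 7.3+4.7 = 12
3 - 6 - 5: 4.6+8.1 = 12.7
The minimum is 12 via 3 - 1 - 5.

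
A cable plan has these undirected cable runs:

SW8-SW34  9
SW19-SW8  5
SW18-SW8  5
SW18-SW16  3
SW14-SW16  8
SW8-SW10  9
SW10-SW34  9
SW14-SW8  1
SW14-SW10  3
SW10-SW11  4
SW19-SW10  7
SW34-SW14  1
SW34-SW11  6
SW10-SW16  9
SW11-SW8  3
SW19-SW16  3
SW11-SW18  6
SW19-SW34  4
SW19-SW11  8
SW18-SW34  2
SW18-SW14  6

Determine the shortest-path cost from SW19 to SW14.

Settle nodes by increasing distance from SW19:
SW19: 0
SW16: 3  (via SW19)
SW34: 4  (via SW19)
SW14: 5  (via SW34)
Shortest route: SW19–SW34–SW14 = 5.

5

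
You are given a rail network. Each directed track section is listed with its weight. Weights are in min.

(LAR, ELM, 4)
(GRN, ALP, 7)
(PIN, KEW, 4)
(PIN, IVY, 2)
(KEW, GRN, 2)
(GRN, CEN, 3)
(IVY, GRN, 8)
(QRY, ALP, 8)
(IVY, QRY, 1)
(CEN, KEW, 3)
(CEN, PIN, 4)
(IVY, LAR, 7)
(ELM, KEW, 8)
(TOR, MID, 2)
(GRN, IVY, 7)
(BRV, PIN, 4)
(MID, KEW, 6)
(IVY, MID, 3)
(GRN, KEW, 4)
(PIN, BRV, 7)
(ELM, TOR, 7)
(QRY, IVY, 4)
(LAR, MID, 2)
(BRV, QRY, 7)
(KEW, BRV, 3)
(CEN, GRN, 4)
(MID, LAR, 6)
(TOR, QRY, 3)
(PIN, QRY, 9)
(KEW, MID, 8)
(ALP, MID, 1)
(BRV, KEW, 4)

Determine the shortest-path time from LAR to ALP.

Settle nodes by increasing distance from LAR:
LAR: 0
MID: 2  (via LAR)
ELM: 4  (via LAR)
KEW: 8  (via MID)
GRN: 10  (via KEW)
TOR: 11  (via ELM)
BRV: 11  (via KEW)
CEN: 13  (via GRN)
QRY: 14  (via TOR)
PIN: 15  (via BRV)
IVY: 17  (via GRN)
ALP: 17  (via GRN)
Shortest route: LAR → MID → KEW → GRN → ALP = 17 min.

17 min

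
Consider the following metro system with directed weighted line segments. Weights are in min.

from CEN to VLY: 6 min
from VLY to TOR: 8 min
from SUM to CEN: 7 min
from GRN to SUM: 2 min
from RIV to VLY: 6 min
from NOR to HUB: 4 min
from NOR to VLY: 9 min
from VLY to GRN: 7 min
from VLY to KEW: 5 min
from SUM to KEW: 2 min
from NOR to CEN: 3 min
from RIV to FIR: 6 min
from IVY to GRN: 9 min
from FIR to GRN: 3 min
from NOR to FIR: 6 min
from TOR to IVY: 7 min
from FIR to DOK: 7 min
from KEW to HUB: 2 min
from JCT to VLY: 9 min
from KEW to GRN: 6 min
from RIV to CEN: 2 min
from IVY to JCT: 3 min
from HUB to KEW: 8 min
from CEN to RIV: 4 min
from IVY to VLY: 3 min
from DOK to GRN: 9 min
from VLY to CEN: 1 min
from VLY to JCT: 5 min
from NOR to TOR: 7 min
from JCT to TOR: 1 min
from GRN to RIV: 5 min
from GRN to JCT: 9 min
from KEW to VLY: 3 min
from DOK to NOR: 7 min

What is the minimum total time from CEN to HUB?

13 min

Running Dijkstra from CEN:
CEN: 0
RIV: 4  (via CEN)
VLY: 6  (via CEN)
FIR: 10  (via RIV)
KEW: 11  (via VLY)
JCT: 11  (via VLY)
TOR: 12  (via JCT)
HUB: 13  (via KEW)
Shortest route: CEN → VLY → KEW → HUB = 13 min.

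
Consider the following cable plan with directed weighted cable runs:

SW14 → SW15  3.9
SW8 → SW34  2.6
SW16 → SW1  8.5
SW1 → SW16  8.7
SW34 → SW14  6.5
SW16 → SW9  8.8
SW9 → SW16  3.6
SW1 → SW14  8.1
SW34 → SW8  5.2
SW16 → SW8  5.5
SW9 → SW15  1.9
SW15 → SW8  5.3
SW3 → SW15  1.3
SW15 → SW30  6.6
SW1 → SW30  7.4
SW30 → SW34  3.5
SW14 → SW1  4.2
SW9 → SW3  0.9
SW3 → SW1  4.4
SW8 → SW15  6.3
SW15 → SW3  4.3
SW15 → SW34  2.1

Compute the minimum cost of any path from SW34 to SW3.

14.7

Enumerating some paths:
SW34 - SW8 - SW15 - SW3: 5.2+6.3+4.3 = 15.8
SW34 - SW14 - SW1 - SW16 - SW9 - SW3: 6.5+4.2+8.7+8.8+0.9 = 29.1
SW34 - SW14 - SW15 - SW3: 6.5+3.9+4.3 = 14.7
Cheapest is SW34 - SW14 - SW15 - SW3 at 14.7.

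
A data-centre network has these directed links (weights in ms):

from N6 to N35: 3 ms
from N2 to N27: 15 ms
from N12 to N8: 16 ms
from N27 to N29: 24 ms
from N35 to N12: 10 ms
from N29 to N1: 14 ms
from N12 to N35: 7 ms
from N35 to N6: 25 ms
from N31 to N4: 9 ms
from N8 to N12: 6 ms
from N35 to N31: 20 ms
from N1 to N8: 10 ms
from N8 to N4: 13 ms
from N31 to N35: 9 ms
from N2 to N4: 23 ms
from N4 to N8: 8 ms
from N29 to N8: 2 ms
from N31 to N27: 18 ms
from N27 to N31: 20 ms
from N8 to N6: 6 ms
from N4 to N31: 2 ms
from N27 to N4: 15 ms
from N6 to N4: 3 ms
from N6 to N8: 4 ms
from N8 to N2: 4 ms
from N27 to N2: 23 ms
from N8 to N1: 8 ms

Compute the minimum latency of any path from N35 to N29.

Running Dijkstra from N35:
N35: 0
N12: 10  (via N35)
N31: 20  (via N35)
N6: 25  (via N35)
N8: 26  (via N12)
N4: 28  (via N6)
N2: 30  (via N8)
N1: 34  (via N8)
N27: 38  (via N31)
N29: 62  (via N27)
Shortest route: N35 → N31 → N27 → N29 = 62 ms.

62 ms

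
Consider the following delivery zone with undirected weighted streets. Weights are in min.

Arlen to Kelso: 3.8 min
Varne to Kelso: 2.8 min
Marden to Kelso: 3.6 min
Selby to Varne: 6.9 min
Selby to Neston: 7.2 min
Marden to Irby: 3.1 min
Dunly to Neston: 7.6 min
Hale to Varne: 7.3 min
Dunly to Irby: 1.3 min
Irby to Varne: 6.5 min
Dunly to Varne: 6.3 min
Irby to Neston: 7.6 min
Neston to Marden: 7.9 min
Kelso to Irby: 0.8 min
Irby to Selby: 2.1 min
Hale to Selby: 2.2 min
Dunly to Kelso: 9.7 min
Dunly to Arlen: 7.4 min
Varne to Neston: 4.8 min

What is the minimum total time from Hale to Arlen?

Shortest distances from Hale:
Hale: 0
Selby: 2.2  (via Hale)
Irby: 4.3  (via Selby)
Kelso: 5.1  (via Irby)
Dunly: 5.6  (via Irby)
Varne: 7.3  (via Hale)
Marden: 7.4  (via Irby)
Arlen: 8.9  (via Kelso)
Shortest route: Hale–Selby–Irby–Kelso–Arlen = 8.9 min.

8.9 min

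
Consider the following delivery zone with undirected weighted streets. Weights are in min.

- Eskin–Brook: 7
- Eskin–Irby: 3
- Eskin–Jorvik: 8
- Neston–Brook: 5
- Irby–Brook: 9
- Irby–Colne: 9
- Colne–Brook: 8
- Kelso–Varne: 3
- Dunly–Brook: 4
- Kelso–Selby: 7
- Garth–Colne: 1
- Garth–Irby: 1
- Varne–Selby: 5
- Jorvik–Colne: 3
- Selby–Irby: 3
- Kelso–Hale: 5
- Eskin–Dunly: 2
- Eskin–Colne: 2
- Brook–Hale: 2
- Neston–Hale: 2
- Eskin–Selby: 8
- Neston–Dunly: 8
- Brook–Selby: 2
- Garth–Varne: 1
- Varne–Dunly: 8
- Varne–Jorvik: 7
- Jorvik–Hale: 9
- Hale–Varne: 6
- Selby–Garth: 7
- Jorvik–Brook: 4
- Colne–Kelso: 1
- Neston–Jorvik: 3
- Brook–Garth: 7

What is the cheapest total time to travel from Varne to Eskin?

4 min

Enumerating some paths:
Varne - Garth - Colne - Eskin: 1+1+2 = 4
Varne - Garth - Irby - Eskin: 1+1+3 = 5
The minimum is 4 min via Varne - Garth - Colne - Eskin.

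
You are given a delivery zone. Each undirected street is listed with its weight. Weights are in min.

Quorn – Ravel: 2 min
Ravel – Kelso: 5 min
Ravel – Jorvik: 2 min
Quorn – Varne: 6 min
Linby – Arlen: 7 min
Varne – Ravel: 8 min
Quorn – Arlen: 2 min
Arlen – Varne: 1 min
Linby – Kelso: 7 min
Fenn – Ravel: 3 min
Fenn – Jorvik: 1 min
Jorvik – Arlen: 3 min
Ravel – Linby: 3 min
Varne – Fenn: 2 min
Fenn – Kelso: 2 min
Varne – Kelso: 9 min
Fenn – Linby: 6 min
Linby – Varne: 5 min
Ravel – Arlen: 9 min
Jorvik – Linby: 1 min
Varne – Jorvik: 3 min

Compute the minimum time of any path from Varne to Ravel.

5 min

Enumerating some paths:
Varne → Jorvik → Fenn → Ravel: 3+1+3 = 7
Varne → Arlen → Jorvik → Ravel: 1+3+2 = 6
Varne → Fenn → Ravel: 2+3 = 5
Varne → Jorvik → Linby → Ravel: 3+1+3 = 7
Cheapest is Varne → Fenn → Ravel at 5 min.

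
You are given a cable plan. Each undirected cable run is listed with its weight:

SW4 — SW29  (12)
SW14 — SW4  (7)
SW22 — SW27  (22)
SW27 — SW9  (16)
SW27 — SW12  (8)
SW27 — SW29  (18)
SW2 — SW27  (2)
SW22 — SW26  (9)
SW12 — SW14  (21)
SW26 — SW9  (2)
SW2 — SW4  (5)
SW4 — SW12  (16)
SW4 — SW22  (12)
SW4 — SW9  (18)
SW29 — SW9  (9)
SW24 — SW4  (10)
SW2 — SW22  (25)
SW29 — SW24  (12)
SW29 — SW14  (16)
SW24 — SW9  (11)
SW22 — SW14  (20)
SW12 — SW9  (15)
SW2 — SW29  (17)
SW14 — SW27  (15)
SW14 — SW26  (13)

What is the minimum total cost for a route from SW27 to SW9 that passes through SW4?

25

Best SW27 to SW4: SW27 → SW2 → SW4 costing 7
Best SW4 to SW9: SW4 → SW9 costing 18
Total via SW4: 7 + 18 = 25.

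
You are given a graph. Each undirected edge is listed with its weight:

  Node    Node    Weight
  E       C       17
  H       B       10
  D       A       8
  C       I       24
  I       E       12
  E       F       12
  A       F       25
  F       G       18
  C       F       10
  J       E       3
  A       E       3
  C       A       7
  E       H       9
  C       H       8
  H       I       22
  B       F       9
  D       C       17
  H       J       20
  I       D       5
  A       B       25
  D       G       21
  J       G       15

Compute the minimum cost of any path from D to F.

Compare a few routes:
D - A - C - F: 8+7+10 = 25
D - A - E - F: 8+3+12 = 23
D - I - E - F: 5+12+12 = 29
D - C - F: 17+10 = 27
The minimum is 23 via D - A - E - F.

23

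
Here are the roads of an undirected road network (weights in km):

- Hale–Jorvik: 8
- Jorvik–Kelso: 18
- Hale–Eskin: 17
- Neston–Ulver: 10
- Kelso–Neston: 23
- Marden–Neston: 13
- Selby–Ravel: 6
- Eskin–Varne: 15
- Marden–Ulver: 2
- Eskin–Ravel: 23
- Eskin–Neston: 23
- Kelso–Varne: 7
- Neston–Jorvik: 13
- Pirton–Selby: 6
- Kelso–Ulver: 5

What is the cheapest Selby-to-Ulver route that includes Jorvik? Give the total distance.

77 km

Shortest Selby→Jorvik: Selby → Ravel → Eskin → Hale → Jorvik = 54
Best Jorvik to Ulver: Jorvik → Neston → Ulver costing 23
Total via Jorvik: 54 + 23 = 77 km.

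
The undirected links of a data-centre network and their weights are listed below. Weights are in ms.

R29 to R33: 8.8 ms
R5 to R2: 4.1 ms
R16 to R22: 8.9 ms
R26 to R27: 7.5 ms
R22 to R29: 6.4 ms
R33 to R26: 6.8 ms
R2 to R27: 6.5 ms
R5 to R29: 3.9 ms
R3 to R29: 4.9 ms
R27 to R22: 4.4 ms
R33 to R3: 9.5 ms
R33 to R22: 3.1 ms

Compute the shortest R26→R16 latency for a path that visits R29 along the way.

30.9 ms

Best R26 to R29: R26 → R33 → R29 costing 15.6
Best R29 to R16: R29 → R22 → R16 costing 15.3
Total via R29: 15.6 + 15.3 = 30.9 ms.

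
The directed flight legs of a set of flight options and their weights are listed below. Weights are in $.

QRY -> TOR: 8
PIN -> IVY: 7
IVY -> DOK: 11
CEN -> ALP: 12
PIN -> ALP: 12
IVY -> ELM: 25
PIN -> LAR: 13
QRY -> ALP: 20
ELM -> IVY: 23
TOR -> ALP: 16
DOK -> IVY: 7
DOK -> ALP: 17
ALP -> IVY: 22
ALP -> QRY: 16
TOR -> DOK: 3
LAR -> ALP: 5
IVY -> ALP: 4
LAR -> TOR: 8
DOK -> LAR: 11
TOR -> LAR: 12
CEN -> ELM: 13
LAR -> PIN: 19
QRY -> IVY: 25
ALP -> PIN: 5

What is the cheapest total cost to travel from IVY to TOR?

Running Dijkstra from IVY:
IVY: 0
ALP: 4  (via IVY)
PIN: 9  (via ALP)
DOK: 11  (via IVY)
QRY: 20  (via ALP)
LAR: 22  (via PIN)
ELM: 25  (via IVY)
TOR: 28  (via QRY)
Shortest route: IVY–ALP–QRY–TOR = $28.

$28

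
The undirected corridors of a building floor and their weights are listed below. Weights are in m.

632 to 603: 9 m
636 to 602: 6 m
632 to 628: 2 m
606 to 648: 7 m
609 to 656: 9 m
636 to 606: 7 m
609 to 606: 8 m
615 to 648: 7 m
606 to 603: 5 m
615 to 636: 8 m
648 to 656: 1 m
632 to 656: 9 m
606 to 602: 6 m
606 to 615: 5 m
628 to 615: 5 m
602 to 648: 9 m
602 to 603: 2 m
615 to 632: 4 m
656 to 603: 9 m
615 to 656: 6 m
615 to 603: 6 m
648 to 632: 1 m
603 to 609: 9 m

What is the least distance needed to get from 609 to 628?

Settle nodes by increasing distance from 609:
609: 0
606: 8  (via 609)
656: 9  (via 609)
603: 9  (via 609)
648: 10  (via 656)
632: 11  (via 648)
602: 11  (via 603)
628: 13  (via 632)
Shortest route: 609 → 656 → 648 → 632 → 628 = 13 m.

13 m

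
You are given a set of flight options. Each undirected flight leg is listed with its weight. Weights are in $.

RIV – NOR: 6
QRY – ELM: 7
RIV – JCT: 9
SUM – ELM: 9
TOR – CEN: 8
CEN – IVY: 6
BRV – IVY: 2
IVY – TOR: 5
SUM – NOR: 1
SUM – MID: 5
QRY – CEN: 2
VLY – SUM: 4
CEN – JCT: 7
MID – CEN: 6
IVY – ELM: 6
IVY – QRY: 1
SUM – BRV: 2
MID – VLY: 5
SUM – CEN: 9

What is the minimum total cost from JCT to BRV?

Compare a few routes:
JCT → RIV → NOR → SUM → BRV: 9+6+1+2 = 18
JCT → CEN → IVY → BRV: 7+6+2 = 15
JCT → CEN → QRY → IVY → BRV: 7+2+1+2 = 12
The minimum is $12 via JCT → CEN → QRY → IVY → BRV.

$12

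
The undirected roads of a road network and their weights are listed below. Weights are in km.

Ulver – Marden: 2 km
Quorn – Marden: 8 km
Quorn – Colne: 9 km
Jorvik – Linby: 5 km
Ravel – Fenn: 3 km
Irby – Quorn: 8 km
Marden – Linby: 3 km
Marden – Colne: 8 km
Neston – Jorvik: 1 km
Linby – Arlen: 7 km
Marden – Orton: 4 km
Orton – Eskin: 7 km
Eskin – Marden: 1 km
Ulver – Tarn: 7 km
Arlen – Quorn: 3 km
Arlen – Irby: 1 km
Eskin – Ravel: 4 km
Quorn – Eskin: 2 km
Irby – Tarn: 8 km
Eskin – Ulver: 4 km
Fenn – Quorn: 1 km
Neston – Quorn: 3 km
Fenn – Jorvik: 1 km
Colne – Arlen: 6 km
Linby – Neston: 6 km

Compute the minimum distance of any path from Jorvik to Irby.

6 km

Running Dijkstra from Jorvik:
Jorvik: 0
Neston: 1  (via Jorvik)
Fenn: 1  (via Jorvik)
Quorn: 2  (via Fenn)
Eskin: 4  (via Quorn)
Ravel: 4  (via Fenn)
Linby: 5  (via Jorvik)
Arlen: 5  (via Quorn)
Marden: 5  (via Eskin)
Irby: 6  (via Arlen)
Shortest route: Jorvik → Fenn → Quorn → Arlen → Irby = 6 km.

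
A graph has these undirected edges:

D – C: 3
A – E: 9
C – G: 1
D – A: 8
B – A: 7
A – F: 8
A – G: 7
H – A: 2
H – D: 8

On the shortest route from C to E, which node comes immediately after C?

G

Candidate routes:
C → D → A → E: 3+8+9 = 20
C → G → A → E: 1+7+9 = 17
C → D → H → A → E: 3+8+2+9 = 22
Cheapest is C → G → A → E at 17.
So from C the first move is to G.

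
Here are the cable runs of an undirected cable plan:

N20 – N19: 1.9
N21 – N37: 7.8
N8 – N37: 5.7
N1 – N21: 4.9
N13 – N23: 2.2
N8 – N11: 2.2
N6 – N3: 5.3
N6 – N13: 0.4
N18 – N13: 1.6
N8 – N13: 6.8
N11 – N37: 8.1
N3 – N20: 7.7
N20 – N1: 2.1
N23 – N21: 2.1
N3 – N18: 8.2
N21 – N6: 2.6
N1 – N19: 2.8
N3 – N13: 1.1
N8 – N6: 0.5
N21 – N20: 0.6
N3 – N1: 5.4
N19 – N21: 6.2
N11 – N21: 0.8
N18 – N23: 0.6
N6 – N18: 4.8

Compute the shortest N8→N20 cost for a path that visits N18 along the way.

Best N8 to N18: N8 → N6 → N13 → N18 costing 2.5
Best N18 to N20: N18 → N23 → N21 → N20 costing 3.3
Total via N18: 2.5 + 3.3 = 5.8.

5.8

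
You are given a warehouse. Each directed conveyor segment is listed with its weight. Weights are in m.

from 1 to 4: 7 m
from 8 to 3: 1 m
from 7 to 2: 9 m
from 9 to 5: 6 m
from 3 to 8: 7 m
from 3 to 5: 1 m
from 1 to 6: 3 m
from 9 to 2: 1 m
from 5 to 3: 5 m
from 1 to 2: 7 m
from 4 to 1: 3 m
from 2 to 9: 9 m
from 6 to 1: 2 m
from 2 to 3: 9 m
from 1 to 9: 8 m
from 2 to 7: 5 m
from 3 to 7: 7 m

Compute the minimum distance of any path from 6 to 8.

25 m

Settle nodes by increasing distance from 6:
6: 0
1: 2  (via 6)
2: 9  (via 1)
4: 9  (via 1)
9: 10  (via 1)
7: 14  (via 2)
5: 16  (via 9)
3: 18  (via 2)
8: 25  (via 3)
Shortest route: 6–1–2–3–8 = 25 m.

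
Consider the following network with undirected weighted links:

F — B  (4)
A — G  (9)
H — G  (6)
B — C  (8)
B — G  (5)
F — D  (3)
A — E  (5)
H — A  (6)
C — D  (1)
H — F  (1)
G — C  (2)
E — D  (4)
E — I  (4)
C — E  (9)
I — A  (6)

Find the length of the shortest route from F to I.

11

Settle nodes by increasing distance from F:
F: 0
H: 1  (via F)
D: 3  (via F)
B: 4  (via F)
C: 4  (via D)
G: 6  (via C)
A: 7  (via H)
E: 7  (via D)
I: 11  (via E)
Shortest route: F–D–E–I = 11.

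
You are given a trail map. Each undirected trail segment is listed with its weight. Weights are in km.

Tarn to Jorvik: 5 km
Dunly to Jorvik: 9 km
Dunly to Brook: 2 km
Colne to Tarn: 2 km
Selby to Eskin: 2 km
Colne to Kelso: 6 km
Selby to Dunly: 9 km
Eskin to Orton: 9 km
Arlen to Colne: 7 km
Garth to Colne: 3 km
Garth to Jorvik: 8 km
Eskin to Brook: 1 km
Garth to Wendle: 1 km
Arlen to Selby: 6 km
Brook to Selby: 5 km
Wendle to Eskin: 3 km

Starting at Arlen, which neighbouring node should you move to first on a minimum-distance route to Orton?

Selby

Compare a few routes:
Arlen → Selby → Eskin → Orton: 6+2+9 = 17
Arlen → Colne → Garth → Wendle → Eskin → Orton: 7+3+1+3+9 = 23
Arlen → Selby → Brook → Eskin → Orton: 6+5+1+9 = 21
Cheapest is Arlen → Selby → Eskin → Orton at 17 km.
So from Arlen the first move is to Selby.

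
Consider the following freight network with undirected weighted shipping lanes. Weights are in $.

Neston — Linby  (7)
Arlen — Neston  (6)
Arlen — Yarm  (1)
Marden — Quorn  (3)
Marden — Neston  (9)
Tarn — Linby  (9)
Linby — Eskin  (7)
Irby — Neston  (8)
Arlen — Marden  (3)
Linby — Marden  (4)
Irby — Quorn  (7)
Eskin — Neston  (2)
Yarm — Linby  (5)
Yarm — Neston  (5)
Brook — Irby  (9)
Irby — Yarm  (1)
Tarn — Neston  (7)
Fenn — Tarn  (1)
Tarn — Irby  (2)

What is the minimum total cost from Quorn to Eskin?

Shortest distances from Quorn:
Quorn: 0
Marden: 3  (via Quorn)
Arlen: 6  (via Marden)
Yarm: 7  (via Arlen)
Linby: 7  (via Marden)
Irby: 7  (via Quorn)
Tarn: 9  (via Irby)
Fenn: 10  (via Tarn)
Neston: 12  (via Marden)
Eskin: 14  (via Linby)
Shortest route: Quorn → Marden → Linby → Eskin = $14.

$14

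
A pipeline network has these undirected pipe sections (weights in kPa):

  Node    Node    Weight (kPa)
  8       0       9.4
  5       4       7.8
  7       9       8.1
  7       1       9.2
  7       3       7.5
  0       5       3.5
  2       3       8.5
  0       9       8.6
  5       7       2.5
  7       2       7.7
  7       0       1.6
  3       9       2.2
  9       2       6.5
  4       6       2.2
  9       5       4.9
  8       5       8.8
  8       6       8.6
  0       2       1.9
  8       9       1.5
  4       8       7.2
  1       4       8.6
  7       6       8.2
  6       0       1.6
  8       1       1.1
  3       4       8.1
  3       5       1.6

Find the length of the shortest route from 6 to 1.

9.7 kPa

Running Dijkstra from 6:
6: 0
0: 1.6  (via 6)
4: 2.2  (via 6)
7: 3.2  (via 0)
2: 3.5  (via 0)
5: 5.1  (via 0)
3: 6.7  (via 5)
8: 8.6  (via 6)
9: 8.9  (via 3)
1: 9.7  (via 8)
Shortest route: 6 → 8 → 1 = 9.7 kPa.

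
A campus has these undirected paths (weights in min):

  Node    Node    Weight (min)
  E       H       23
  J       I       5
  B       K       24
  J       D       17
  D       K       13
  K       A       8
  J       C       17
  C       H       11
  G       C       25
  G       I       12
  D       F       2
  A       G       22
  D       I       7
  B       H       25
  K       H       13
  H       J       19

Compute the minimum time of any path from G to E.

59 min

Running Dijkstra from G:
G: 0
I: 12  (via G)
J: 17  (via I)
D: 19  (via I)
F: 21  (via D)
A: 22  (via G)
C: 25  (via G)
K: 30  (via A)
H: 36  (via J)
B: 54  (via K)
E: 59  (via H)
Shortest route: G–I–J–H–E = 59 min.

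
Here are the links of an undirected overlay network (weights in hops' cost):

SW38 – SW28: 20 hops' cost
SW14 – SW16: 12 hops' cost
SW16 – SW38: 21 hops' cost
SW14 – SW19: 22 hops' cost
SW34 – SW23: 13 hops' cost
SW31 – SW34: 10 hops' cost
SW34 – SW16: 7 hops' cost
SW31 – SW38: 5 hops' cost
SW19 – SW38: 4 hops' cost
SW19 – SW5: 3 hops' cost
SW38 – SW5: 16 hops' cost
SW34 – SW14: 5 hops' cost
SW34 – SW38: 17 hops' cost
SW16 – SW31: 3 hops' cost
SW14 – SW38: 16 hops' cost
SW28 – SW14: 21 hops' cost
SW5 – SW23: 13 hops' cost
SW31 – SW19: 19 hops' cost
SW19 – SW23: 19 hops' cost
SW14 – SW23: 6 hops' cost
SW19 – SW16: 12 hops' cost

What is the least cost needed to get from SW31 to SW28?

Running Dijkstra from SW31:
SW31: 0
SW16: 3  (via SW31)
SW38: 5  (via SW31)
SW19: 9  (via SW38)
SW34: 10  (via SW31)
SW5: 12  (via SW19)
SW14: 15  (via SW16)
SW23: 21  (via SW14)
SW28: 25  (via SW38)
Shortest route: SW31 → SW38 → SW28 = 25 hops' cost.

25 hops' cost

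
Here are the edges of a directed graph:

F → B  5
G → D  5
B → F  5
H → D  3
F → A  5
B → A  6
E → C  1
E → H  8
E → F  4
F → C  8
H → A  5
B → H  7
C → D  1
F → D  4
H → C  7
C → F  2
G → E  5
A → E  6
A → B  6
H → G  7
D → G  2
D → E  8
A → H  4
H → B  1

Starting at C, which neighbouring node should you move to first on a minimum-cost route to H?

Compare a few routes:
C - F - B - H: 2+5+7 = 14
C - D - G - E - H: 1+2+5+8 = 16
C - D - E - H: 1+8+8 = 17
C - F - A - H: 2+5+4 = 11
Cheapest is C - F - A - H at 11.
So from C the first move is to F.

F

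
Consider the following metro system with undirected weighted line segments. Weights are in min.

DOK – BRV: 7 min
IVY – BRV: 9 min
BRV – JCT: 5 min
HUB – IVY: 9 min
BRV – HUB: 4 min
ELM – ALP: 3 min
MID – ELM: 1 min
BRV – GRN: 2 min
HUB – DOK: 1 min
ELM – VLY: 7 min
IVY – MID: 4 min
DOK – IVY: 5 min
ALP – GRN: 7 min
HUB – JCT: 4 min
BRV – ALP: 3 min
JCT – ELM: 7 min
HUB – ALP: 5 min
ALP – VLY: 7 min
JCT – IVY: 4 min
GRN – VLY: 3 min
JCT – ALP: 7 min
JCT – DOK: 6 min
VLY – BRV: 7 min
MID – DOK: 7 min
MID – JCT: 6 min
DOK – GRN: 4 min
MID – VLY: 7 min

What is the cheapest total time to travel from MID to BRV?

7 min

Running Dijkstra from MID:
MID: 0
ELM: 1  (via MID)
IVY: 4  (via MID)
ALP: 4  (via ELM)
JCT: 6  (via MID)
BRV: 7  (via ALP)
Shortest route: MID → ELM → ALP → BRV = 7 min.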